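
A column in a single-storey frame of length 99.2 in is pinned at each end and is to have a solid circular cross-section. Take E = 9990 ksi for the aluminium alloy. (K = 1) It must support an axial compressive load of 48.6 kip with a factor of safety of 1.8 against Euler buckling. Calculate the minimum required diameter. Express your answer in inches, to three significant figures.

Required P_cr = n·P = 1.8 × 48.6 = 87.48 kip
L_e = K·L = 1 × 99.2 = 99.20 in
Required I = P_cr·L_e²/(π²E) = 8.748×10^4 × 99.20² / (π² × 9.99×10^6) = 8.731 in⁴
Solid circle: I = πd⁴/64  ⇒  d = (64I/π)^(1/4) = (64×8.731/π)^(1/4) = 3.65 in

d ≈ 3.65 in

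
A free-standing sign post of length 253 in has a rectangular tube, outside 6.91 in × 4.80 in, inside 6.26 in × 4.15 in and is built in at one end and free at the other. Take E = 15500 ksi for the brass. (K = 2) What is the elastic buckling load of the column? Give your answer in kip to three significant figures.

P_cr ≈ 15.8 kip

Weak-axis I_min = (h_o·b_o³ − h_i·b_i³)/12 with b_o = 4.80, b_i = 4.150 in (shorter outer/inner sides).
I_min = (6.91×4.80³ − 6.260×4.150³)/12 = 26.40 in⁴
Effective length L_e = K·L = 2 × 253 = 506.0 in
P_cr = π²EI / L_e² = π² × 15500×10³ × 26.40 / 506.0² = 1.577×10^4 lb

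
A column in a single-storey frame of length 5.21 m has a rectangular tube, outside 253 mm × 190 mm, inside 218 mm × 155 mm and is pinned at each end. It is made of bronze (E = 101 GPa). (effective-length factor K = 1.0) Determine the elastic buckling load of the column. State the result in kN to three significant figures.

P_cr ≈ 2830 kN

Weak-axis I_min = (h_o·b_o³ − h_i·b_i³)/12 with b_o = 190, b_i = 155.0 mm (shorter outer/inner sides).
I_min = (253×190³ − 218.0×155.0³)/12 = 7.696×10^7 mm⁴
I = 7.696×10^7 mm⁴ = 7.696×10^-5 m⁴
Effective length L_e = K·L = 1 × 5.21 = 5.210 m
P_cr = π²EI / L_e² = π² × 101×10⁹ × 7.696×10^-5 / 5.210² = 2.826×10^6 N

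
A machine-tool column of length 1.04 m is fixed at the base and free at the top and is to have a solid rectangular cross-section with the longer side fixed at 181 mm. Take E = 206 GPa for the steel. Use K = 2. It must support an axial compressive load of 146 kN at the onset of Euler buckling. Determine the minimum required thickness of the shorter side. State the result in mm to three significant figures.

b ≈ 27.4 mm

L_e = K·L = 2 × 1.04 = 2.080 m
Required I = P_cr·L_e²/(π²E) = 1.460×10^5 × 2.080² / (π² × 2.06×10^11) = 3.107×10^-7 m⁴
I_req = 3.107×10^5 mm⁴
Rectangle, weak axis: I_min = h·b³/12 with h = 181 mm fixed  ⇒  b = (12I/h)^(1/3) = 27.4 mm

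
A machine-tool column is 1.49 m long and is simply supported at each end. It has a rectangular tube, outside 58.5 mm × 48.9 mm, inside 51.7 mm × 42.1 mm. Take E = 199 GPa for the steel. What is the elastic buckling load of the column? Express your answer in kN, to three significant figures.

P_cr ≈ 220 kN

Weak-axis I_min = (h_o·b_o³ − h_i·b_i³)/12 with b_o = 48.9, b_i = 42.10 mm (shorter outer/inner sides).
I_min = (58.5×48.9³ − 51.70×42.10³)/12 = 2.486×10^5 mm⁴
I = 2.486×10^5 mm⁴ = 2.486×10^-7 m⁴
Effective length L_e = K·L = 1 × 1.49 = 1.490 m
P_cr = π²EI / L_e² = π² × 199×10⁹ × 2.486×10^-7 / 1.490² = 2.199×10^5 N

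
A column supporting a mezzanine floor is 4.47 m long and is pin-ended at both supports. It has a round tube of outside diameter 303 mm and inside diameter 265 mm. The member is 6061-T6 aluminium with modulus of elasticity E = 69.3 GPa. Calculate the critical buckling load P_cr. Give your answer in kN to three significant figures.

P_cr ≈ 5880 kN

d_o = 303 mm, d_i = 265 mm
I = π(d_o⁴ − d_i⁴)/64 = π(303⁴ − 265.0⁴)/64 = 1.717×10^8 mm⁴
I = 1.717×10^8 mm⁴ = 1.717×10^-4 m⁴
Effective length L_e = K·L = 1 × 4.47 = 4.470 m
P_cr = π²EI / L_e² = π² × 69.3×10⁹ × 1.717×10^-4 / 4.470² = 5.877×10^6 N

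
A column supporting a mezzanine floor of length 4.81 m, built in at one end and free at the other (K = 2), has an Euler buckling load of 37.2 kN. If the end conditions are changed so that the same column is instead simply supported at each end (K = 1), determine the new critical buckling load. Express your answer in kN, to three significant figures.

P_cr ≈ 149 kN

P_cr ∝ 1/K², so P_cr,new = P_cr,old × (K_old/K_new)² = 37.2 × (2/1)²
= 37.2 × 4.000 = 149 kN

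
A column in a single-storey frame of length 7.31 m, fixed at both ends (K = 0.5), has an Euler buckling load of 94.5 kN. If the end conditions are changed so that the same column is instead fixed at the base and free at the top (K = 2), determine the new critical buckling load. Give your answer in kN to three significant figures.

P_cr ≈ 5.91 kN

P_cr ∝ 1/K², so P_cr,new = P_cr,old × (K_old/K_new)² = 94.5 × (0.5/2)²
= 94.5 × 0.06250 = 5.91 kN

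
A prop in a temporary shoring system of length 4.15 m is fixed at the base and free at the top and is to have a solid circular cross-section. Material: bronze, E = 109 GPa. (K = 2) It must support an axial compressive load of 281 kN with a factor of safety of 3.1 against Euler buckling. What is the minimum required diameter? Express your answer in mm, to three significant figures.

Required P_cr = n·P = 3.1 × 281 = 871.1 kN
L_e = K·L = 2 × 4.15 = 8.300 m
Required I = P_cr·L_e²/(π²E) = 8.711×10^5 × 8.300² / (π² × 1.09×10^11) = 5.578×10^-5 m⁴
I_req = 5.578×10^7 mm⁴
Solid circle: I = πd⁴/64  ⇒  d = (64I/π)^(1/4) = (64×5.578×10^7/π)^(1/4) = 184 mm

d ≈ 184 mm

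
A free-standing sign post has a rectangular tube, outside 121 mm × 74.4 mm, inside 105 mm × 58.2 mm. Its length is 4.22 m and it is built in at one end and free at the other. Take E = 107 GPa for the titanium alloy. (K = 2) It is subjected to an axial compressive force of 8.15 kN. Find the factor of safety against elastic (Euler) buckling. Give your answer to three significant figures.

Weak-axis I_min = (h_o·b_o³ − h_i·b_i³)/12 with b_o = 74.4, b_i = 58.20 mm (shorter outer/inner sides).
I_min = (121×74.4³ − 105.0×58.20³)/12 = 2.428×10^6 mm⁴
I = 2.428×10^6 mm⁴ = 2.428×10^-6 m⁴
Effective length L_e = K·L = 2 × 4.22 = 8.440 m
P_cr = π²EI / L_e² = π² × 107×10⁹ × 2.428×10^-6 / 8.440² = 3.599×10^4 N
Factor of safety n = P_cr / P = 35.991 / 8.15 = 4.42

n ≈ 4.42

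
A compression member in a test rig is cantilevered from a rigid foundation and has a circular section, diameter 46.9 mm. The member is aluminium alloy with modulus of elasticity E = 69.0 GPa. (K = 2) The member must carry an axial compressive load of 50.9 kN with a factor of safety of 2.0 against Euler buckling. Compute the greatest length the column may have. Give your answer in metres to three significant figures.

L_max ≈ 0.630 m

I = πd⁴/64 = π×46.9⁴/64 = 2.375×10^5 mm⁴
I = 2.375×10^-7 m⁴
Required critical load P_cr = n·P = 2.0 × 50.9 = 101.8 kN = 1.018×10^5 N
From P_cr = π²EI/(K·L)²:  L = (1/K)·√(π²EI/P_cr) = (1/2)·√(π²×6.90×10^10×2.375×10^-7/1.018×10^5)
L = 0.630 m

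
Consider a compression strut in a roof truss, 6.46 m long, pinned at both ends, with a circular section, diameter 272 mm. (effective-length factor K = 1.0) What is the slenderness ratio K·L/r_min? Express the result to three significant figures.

λ ≈ 95.0

I = πd⁴/64 = π×272⁴/64 = 2.687×10^8 mm⁴
A = 5.811×10^4 mm²;  r_min = √(I/A) = √(2.687×10^8/5.811×10^4) = 68.00 mm
L_e = K·L = 1 × 6.46 m = 6.460 m = 6460.0 mm
λ = L_e / r_min = 6460.0 / 68.00 = 95.0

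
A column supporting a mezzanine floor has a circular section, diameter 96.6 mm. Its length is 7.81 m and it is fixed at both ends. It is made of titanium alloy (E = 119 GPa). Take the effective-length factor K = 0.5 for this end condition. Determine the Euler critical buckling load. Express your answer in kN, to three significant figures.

P_cr ≈ 329 kN

I = πd⁴/64 = π×96.6⁴/64 = 4.274×10^6 mm⁴
I = 4.274×10^6 mm⁴ = 4.274×10^-6 m⁴
Effective length L_e = K·L = 0.5 × 7.81 = 3.905 m
P_cr = π²EI / L_e² = π² × 119×10⁹ × 4.274×10^-6 / 3.905² = 3.292×10^5 N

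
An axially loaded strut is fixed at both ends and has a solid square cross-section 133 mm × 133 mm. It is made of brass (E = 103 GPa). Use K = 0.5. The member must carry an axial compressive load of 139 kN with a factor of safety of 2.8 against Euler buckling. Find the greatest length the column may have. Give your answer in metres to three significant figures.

L_max ≈ 16.5 m

I = a⁴/12 = 133⁴/12 = 2.608×10^7 mm⁴
I = 2.608×10^-5 m⁴
Required critical load P_cr = n·P = 2.8 × 139 = 389.2 kN = 3.892×10^5 N
From P_cr = π²EI/(K·L)²:  L = (1/K)·√(π²EI/P_cr) = (1/0.5)·√(π²×1.03×10^11×2.608×10^-5/3.892×10^5)
L = 16.5 m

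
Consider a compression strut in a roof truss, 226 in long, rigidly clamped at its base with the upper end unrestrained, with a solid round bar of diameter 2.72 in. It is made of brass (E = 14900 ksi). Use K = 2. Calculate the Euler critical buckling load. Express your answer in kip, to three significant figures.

P_cr ≈ 1.93 kip

I = πd⁴/64 = π×2.72⁴/64 = 2.687 in⁴
Effective length L_e = K·L = 2 × 226 = 452.0 in
P_cr = π²EI / L_e² = π² × 14900×10³ × 2.687 / 452.0² = 1.934×10^3 lb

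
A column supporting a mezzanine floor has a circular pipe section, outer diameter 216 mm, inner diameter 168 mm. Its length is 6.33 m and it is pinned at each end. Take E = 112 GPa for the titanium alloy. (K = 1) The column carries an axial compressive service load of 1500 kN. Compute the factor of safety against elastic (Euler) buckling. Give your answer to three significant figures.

d_o = 216 mm, d_i = 168 mm
I = π(d_o⁴ − d_i⁴)/64 = π(216⁴ − 168.0⁴)/64 = 6.775×10^7 mm⁴
I = 6.775×10^7 mm⁴ = 6.775×10^-5 m⁴
Effective length L_e = K·L = 1 × 6.33 = 6.330 m
P_cr = π²EI / L_e² = π² × 112×10⁹ × 6.775×10^-5 / 6.330² = 1.869×10^6 N
Factor of safety n = P_cr / P = 1869.0 / 1500 = 1.25

n ≈ 1.25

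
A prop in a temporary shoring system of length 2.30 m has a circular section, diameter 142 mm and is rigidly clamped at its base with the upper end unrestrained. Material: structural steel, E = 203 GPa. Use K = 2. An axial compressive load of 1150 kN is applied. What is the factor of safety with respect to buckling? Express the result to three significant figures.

n ≈ 1.64

I = πd⁴/64 = π×142⁴/64 = 1.996×10^7 mm⁴
I = 1.996×10^7 mm⁴ = 1.996×10^-5 m⁴
Effective length L_e = K·L = 2 × 2.30 = 4.600 m
P_cr = π²EI / L_e² = π² × 203×10⁹ × 1.996×10^-5 / 4.600² = 1.890×10^6 N
Factor of safety n = P_cr / P = 1889.7 / 1150 = 1.64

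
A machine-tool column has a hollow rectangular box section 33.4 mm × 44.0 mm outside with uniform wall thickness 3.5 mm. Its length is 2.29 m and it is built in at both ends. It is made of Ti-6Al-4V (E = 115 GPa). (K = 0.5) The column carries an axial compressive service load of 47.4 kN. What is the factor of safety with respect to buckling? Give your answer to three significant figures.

Inner dimensions: h_i = 44.0 − 2×3.5 = 37.00 mm, b_i = 33.4 − 2×3.5 = 26.40 mm
Weak-axis I_min = (h_o·b_o³ − h_i·b_i³)/12 with b_o = 33.4, b_i = 26.40 mm (shorter outer/inner sides).
I_min = (44.0×33.4³ − 37.00×26.40³)/12 = 7.989×10^4 mm⁴
I = 7.989×10^4 mm⁴ = 7.989×10^-8 m⁴
Effective length L_e = K·L = 0.5 × 2.29 = 1.145 m
P_cr = π²EI / L_e² = π² × 115×10⁹ × 7.989×10^-8 / 1.145² = 6.916×10^4 N
Factor of safety n = P_cr / P = 69.161 / 47.4 = 1.46

n ≈ 1.46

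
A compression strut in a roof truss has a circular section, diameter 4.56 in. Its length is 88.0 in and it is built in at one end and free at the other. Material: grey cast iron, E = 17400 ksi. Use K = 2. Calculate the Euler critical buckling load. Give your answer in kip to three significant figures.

I = πd⁴/64 = π×4.56⁴/64 = 21.22 in⁴
Effective length L_e = K·L = 2 × 88.0 = 176.0 in
P_cr = π²EI / L_e² = π² × 17400×10³ × 21.22 / 176.0² = 1.177×10^5 lb

P_cr ≈ 118 kip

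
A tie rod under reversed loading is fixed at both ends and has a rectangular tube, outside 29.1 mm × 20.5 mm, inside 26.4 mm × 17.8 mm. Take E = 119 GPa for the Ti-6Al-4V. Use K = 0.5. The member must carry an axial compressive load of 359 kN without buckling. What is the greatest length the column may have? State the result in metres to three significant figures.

L_max ≈ 0.333 m

Weak-axis I_min = (h_o·b_o³ − h_i·b_i³)/12 with b_o = 20.5, b_i = 17.80 mm (shorter outer/inner sides).
I_min = (29.1×20.5³ − 26.40×17.80³)/12 = 8.484×10^3 mm⁴
I = 8.484×10^-9 m⁴
At the buckling limit P_cr = P = 3.590×10^5 N
From P_cr = π²EI/(K·L)²:  L = (1/K)·√(π²EI/P_cr) = (1/0.5)·√(π²×1.19×10^11×8.484×10^-9/3.590×10^5)
L = 0.333 m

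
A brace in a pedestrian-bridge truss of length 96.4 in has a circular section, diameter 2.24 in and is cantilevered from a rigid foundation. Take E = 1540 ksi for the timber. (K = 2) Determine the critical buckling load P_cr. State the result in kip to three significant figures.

I = πd⁴/64 = π×2.24⁴/64 = 1.236 in⁴
Effective length L_e = K·L = 2 × 96.4 = 192.8 in
P_cr = π²EI / L_e² = π² × 1540×10³ × 1.236 / 192.8² = 505.3 lb

P_cr ≈ 0.505 kip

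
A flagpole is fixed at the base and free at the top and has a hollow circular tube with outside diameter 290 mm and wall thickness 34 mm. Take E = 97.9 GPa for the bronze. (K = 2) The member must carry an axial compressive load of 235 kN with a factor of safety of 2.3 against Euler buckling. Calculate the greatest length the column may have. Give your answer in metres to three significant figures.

Inner diameter d_i = 290 − 2×34 = 222.0 mm
I = π(d_o⁴ − d_i⁴)/64 = π(290⁴ − 222.0⁴)/64 = 2.280×10^8 mm⁴
I = 2.280×10^-4 m⁴
Required critical load P_cr = n·P = 2.3 × 235 = 540.5 kN = 5.405×10^5 N
From P_cr = π²EI/(K·L)²:  L = (1/K)·√(π²EI/P_cr) = (1/2)·√(π²×9.79×10^10×2.280×10^-4/5.405×10^5)
L = 10.1 m

L_max ≈ 10.1 m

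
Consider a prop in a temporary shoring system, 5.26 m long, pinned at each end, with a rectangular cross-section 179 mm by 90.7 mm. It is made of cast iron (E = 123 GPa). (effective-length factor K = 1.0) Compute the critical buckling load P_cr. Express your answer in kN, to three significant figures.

P_cr ≈ 488 kN

Buckling occurs about the weak axis: I_min = h·b³/12 with b = 90.7 mm (the shorter side).
I_min = 179×90.7³/12 = 1.113×10^7 mm⁴
I = 1.113×10^7 mm⁴ = 1.113×10^-5 m⁴
Effective length L_e = K·L = 1 × 5.26 = 5.260 m
P_cr = π²EI / L_e² = π² × 123×10⁹ × 1.113×10^-5 / 5.260² = 4.883×10^5 N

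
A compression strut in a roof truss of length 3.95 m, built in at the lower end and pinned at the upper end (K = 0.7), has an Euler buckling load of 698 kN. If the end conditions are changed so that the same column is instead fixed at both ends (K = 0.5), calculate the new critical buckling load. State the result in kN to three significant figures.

P_cr ≈ 1370 kN

P_cr ∝ 1/K², so P_cr,new = P_cr,old × (K_old/K_new)² = 698 × (0.7/0.5)²
= 698 × 1.960 = 1370 kN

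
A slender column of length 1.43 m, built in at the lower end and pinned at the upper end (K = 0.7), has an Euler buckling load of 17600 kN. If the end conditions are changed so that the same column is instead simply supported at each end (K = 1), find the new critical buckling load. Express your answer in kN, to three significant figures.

P_cr ∝ 1/K², so P_cr,new = P_cr,old × (K_old/K_new)² = 17600 × (0.7/1)²
= 17600 × 0.4900 = 8620 kN

P_cr ≈ 8620 kN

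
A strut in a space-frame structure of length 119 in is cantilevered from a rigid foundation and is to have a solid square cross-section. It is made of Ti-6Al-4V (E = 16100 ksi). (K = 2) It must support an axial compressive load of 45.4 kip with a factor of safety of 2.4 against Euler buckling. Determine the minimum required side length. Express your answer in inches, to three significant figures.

Required P_cr = n·P = 2.4 × 45.4 = 109.0 kip
L_e = K·L = 2 × 119 = 238.0 in
Required I = P_cr·L_e²/(π²E) = 1.090×10^5 × 238.0² / (π² × 1.61×10^7) = 38.84 in⁴
Solid square: I = a⁴/12  ⇒  a = (12I)^(1/4) = (12×38.84)^(1/4) = 4.65 in

a ≈ 4.65 in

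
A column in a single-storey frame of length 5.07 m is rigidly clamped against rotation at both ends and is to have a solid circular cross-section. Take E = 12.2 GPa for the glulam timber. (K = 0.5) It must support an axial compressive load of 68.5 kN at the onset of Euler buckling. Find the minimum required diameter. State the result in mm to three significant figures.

L_e = K·L = 0.5 × 5.07 = 2.535 m
Required I = P_cr·L_e²/(π²E) = 6.850×10^4 × 2.535² / (π² × 1.22×10^10) = 3.656×10^-6 m⁴
I_req = 3.656×10^6 mm⁴
Solid circle: I = πd⁴/64  ⇒  d = (64I/π)^(1/4) = (64×3.656×10^6/π)^(1/4) = 92.9 mm

d ≈ 92.9 mm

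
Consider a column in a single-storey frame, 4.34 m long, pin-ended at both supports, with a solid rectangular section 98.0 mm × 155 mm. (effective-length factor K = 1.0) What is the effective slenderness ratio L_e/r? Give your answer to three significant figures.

Buckling occurs about the weak axis: I_min = h·b³/12 with b = 98.0 mm (the shorter side).
I_min = 155×98.0³/12 = 1.216×10^7 mm⁴
A = 1.519×10^4 mm²;  r_min = √(I/A) = √(1.216×10^7/1.519×10^4) = 28.29 mm
L_e = K·L = 1 × 4.34 m = 4.340 m = 4340.0 mm
λ = L_e / r_min = 4340.0 / 28.29 = 153

λ ≈ 153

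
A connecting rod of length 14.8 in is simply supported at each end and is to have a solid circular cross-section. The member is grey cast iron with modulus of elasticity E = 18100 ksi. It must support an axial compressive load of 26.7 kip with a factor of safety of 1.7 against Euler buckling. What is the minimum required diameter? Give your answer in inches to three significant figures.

Required P_cr = n·P = 1.7 × 26.7 = 45.39 kip
L_e = K·L = 1 × 14.8 = 14.80 in
Required I = P_cr·L_e²/(π²E) = 4.539×10^4 × 14.80² / (π² × 1.81×10^7) = 5.566×10^-2 in⁴
Solid circle: I = πd⁴/64  ⇒  d = (64I/π)^(1/4) = (64×5.566×10^-2/π)^(1/4) = 1.03 in

d ≈ 1.03 in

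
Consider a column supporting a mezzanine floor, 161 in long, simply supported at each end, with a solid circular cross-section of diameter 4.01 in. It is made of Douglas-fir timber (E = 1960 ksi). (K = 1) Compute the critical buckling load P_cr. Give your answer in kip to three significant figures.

I = πd⁴/64 = π×4.01⁴/64 = 12.69 in⁴
Effective length L_e = K·L = 1 × 161 = 161.0 in
P_cr = π²EI / L_e² = π² × 1960×10³ × 12.69 / 161.0² = 9.472×10^3 lb

P_cr ≈ 9.47 kip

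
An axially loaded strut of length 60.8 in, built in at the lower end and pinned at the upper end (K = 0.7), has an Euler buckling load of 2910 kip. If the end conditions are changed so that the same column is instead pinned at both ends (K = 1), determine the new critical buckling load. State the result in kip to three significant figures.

P_cr ∝ 1/K², so P_cr,new = P_cr,old × (K_old/K_new)² = 2910 × (0.7/1)²
= 2910 × 0.4900 = 1430 kip

P_cr ≈ 1430 kip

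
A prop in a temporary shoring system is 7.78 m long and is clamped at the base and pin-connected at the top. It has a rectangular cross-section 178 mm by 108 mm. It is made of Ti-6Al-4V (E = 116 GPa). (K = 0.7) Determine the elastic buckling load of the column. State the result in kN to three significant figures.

Buckling occurs about the weak axis: I_min = h·b³/12 with b = 108 mm (the shorter side).
I_min = 178×108³/12 = 1.869×10^7 mm⁴
I = 1.869×10^7 mm⁴ = 1.869×10^-5 m⁴
Effective length L_e = K·L = 0.7 × 7.78 = 5.446 m
P_cr = π²EI / L_e² = π² × 116×10⁹ × 1.869×10^-5 / 5.446² = 7.213×10^5 N

P_cr ≈ 721 kN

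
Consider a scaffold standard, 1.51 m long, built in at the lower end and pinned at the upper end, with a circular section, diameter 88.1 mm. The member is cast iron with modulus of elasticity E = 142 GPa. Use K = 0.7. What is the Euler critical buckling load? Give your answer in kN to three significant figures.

I = πd⁴/64 = π×88.1⁴/64 = 2.957×10^6 mm⁴
I = 2.957×10^6 mm⁴ = 2.957×10^-6 m⁴
Effective length L_e = K·L = 0.7 × 1.51 = 1.057 m
P_cr = π²EI / L_e² = π² × 142×10⁹ × 2.957×10^-6 / 1.057² = 3.709×10^6 N

P_cr ≈ 3710 kN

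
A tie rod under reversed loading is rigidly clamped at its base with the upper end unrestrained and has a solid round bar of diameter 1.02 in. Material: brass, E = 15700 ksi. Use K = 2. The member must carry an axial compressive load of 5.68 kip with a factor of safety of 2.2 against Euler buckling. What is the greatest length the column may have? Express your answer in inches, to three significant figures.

I = πd⁴/64 = π×1.02⁴/64 = 5.313×10^-2 in⁴
Required critical load P_cr = n·P = 2.2 × 5.68 = 12.50 kip = 1.250×10^4 lb
From P_cr = π²EI/(K·L)²:  L = (1/K)·√(π²EI/P_cr) = (1/2)·√(π²×1.57×10^7×5.313×10^-2/1.250×10^4)
L = 12.8 in

L_max ≈ 12.8 in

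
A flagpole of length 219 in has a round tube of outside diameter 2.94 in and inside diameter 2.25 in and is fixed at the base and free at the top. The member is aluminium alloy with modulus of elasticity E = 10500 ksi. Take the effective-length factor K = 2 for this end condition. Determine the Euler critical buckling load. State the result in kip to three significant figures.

d_o = 2.94 in, d_i = 2.25 in
I = π(d_o⁴ − d_i⁴)/64 = π(2.94⁴ − 2.250⁴)/64 = 2.409 in⁴
Effective length L_e = K·L = 2 × 219 = 438.0 in
P_cr = π²EI / L_e² = π² × 10500×10³ × 2.409 / 438.0² = 1.301×10^3 lb

P_cr ≈ 1.30 kip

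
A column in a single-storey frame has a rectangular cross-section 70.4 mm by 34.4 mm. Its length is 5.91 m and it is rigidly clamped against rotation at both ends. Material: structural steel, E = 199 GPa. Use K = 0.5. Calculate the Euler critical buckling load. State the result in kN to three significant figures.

P_cr ≈ 53.7 kN

Buckling occurs about the weak axis: I_min = h·b³/12 with b = 34.4 mm (the shorter side).
I_min = 70.4×34.4³/12 = 2.388×10^5 mm⁴
I = 2.388×10^5 mm⁴ = 2.388×10^-7 m⁴
Effective length L_e = K·L = 0.5 × 5.91 = 2.955 m
P_cr = π²EI / L_e² = π² × 199×10⁹ × 2.388×10^-7 / 2.955² = 5.372×10^4 N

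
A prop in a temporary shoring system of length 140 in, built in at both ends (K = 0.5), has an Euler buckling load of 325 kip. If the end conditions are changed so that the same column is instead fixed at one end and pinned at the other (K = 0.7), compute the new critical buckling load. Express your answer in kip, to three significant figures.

P_cr ∝ 1/K², so P_cr,new = P_cr,old × (K_old/K_new)² = 325 × (0.5/0.7)²
= 325 × 0.5102 = 166 kip

P_cr ≈ 166 kip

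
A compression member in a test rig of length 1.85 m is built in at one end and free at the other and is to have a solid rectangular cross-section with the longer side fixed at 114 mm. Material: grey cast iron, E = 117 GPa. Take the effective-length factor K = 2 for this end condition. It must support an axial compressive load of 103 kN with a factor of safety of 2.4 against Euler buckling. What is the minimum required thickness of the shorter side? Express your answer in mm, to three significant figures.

b ≈ 67.6 mm

Required P_cr = n·P = 2.4 × 103 = 247.2 kN
L_e = K·L = 2 × 1.85 = 3.700 m
Required I = P_cr·L_e²/(π²E) = 2.472×10^5 × 3.700² / (π² × 1.17×10^11) = 2.931×10^-6 m⁴
I_req = 2.931×10^6 mm⁴
Rectangle, weak axis: I_min = h·b³/12 with h = 114 mm fixed  ⇒  b = (12I/h)^(1/3) = 67.6 mm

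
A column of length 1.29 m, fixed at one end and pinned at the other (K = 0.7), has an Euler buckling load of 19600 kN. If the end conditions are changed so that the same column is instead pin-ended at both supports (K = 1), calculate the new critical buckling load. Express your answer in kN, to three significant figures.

P_cr ∝ 1/K², so P_cr,new = P_cr,old × (K_old/K_new)² = 19600 × (0.7/1)²
= 19600 × 0.4900 = 9600 kN

P_cr ≈ 9600 kN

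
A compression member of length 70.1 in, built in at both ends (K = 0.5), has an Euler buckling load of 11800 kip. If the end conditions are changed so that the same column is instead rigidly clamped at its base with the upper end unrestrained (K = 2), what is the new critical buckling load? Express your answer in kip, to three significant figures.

P_cr ≈ 738 kip

P_cr ∝ 1/K², so P_cr,new = P_cr,old × (K_old/K_new)² = 11800 × (0.5/2)²
= 11800 × 0.06250 = 738 kip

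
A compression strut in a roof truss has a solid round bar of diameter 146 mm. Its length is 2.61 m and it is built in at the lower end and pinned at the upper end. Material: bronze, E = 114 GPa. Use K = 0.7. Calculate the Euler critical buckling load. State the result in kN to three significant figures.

P_cr ≈ 7520 kN

I = πd⁴/64 = π×146⁴/64 = 2.230×10^7 mm⁴
I = 2.230×10^7 mm⁴ = 2.230×10^-5 m⁴
Effective length L_e = K·L = 0.7 × 2.61 = 1.827 m
P_cr = π²EI / L_e² = π² × 114×10⁹ × 2.230×10^-5 / 1.827² = 7.518×10^6 N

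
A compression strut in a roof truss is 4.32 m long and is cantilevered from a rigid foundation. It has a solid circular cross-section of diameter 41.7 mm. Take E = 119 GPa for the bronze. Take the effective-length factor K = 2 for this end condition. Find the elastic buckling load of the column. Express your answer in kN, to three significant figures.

P_cr ≈ 2.34 kN

I = πd⁴/64 = π×41.7⁴/64 = 1.484×10^5 mm⁴
I = 1.484×10^5 mm⁴ = 1.484×10^-7 m⁴
Effective length L_e = K·L = 2 × 4.32 = 8.640 m
P_cr = π²EI / L_e² = π² × 119×10⁹ × 1.484×10^-7 / 8.640² = 2.335×10^3 N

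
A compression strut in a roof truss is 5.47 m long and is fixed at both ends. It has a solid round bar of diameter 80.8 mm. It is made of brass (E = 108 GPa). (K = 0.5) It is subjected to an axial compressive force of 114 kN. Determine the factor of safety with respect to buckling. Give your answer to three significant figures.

I = πd⁴/64 = π×80.8⁴/64 = 2.092×10^6 mm⁴
I = 2.092×10^6 mm⁴ = 2.092×10^-6 m⁴
Effective length L_e = K·L = 0.5 × 5.47 = 2.735 m
P_cr = π²EI / L_e² = π² × 108×10⁹ × 2.092×10^-6 / 2.735² = 2.981×10^5 N
Factor of safety n = P_cr / P = 298.14 / 114 = 2.62

n ≈ 2.62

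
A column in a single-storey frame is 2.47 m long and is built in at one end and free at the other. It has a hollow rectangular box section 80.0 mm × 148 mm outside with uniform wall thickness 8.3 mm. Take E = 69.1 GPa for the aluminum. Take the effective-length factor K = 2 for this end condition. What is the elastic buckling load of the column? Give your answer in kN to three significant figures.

P_cr ≈ 98.5 kN

Inner dimensions: h_i = 148 − 2×8.3 = 131.4 mm, b_i = 80.0 − 2×8.3 = 63.40 mm
Weak-axis I_min = (h_o·b_o³ − h_i·b_i³)/12 with b_o = 80.0, b_i = 63.40 mm (shorter outer/inner sides).
I_min = (148×80.0³ − 131.4×63.40³)/12 = 3.524×10^6 mm⁴
I = 3.524×10^6 mm⁴ = 3.524×10^-6 m⁴
Effective length L_e = K·L = 2 × 2.47 = 4.940 m
P_cr = π²EI / L_e² = π² × 69.1×10⁹ × 3.524×10^-6 / 4.940² = 9.849×10^4 N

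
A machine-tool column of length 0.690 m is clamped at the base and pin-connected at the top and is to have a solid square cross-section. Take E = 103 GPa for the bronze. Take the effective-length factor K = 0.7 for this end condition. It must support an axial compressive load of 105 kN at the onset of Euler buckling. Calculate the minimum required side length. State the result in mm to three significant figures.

L_e = K·L = 0.7 × 0.690 = 0.4830 m
Required I = P_cr·L_e²/(π²E) = 1.050×10^5 × 0.4830² / (π² × 1.03×10^11) = 2.410×10^-8 m⁴
I_req = 2.410×10^4 mm⁴
Solid square: I = a⁴/12  ⇒  a = (12I)^(1/4) = (12×2.410×10^4)^(1/4) = 23.2 mm

a ≈ 23.2 mm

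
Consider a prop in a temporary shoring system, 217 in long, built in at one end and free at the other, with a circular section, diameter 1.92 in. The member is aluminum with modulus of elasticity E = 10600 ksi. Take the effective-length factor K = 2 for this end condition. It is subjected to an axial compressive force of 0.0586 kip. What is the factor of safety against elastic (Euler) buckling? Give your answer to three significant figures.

n ≈ 6.32

I = πd⁴/64 = π×1.92⁴/64 = 0.6671 in⁴
Effective length L_e = K·L = 2 × 217 = 434.0 in
P_cr = π²EI / L_e² = π² × 10600×10³ × 0.6671 / 434.0² = 370.5 lb
Factor of safety n = P_cr / P = 0.37051 / 0.0586 = 6.32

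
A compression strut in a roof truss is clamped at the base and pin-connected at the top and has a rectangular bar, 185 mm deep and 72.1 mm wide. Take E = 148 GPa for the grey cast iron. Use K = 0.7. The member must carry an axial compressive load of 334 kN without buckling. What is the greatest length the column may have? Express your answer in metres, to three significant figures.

L_max ≈ 7.18 m

Buckling occurs about the weak axis: I_min = h·b³/12 with b = 72.1 mm (the shorter side).
I_min = 185×72.1³/12 = 5.778×10^6 mm⁴
I = 5.778×10^-6 m⁴
At the buckling limit P_cr = P = 3.340×10^5 N
From P_cr = π²EI/(K·L)²:  L = (1/K)·√(π²EI/P_cr) = (1/0.7)·√(π²×1.48×10^11×5.778×10^-6/3.340×10^5)
L = 7.18 m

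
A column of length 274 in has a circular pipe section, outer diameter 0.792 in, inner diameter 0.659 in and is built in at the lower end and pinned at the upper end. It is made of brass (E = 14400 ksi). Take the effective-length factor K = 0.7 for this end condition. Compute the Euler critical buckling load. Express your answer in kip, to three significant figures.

d_o = 0.792 in, d_i = 0.659 in
I = π(d_o⁴ − d_i⁴)/64 = π(0.792⁴ − 0.6590⁴)/64 = 1.006×10^-2 in⁴
Effective length L_e = K·L = 0.7 × 274 = 191.8 in
P_cr = π²EI / L_e² = π² × 14400×10³ × 1.006×10^-2 / 191.8² = 38.85 lb

P_cr ≈ 0.0389 kip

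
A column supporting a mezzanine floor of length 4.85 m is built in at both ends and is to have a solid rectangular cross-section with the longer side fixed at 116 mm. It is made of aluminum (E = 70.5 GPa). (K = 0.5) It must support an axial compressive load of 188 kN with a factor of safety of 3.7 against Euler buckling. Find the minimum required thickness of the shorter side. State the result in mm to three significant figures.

b ≈ 84.7 mm

Required P_cr = n·P = 3.7 × 188 = 695.6 kN
L_e = K·L = 0.5 × 4.85 = 2.425 m
Required I = P_cr·L_e²/(π²E) = 6.956×10^5 × 2.425² / (π² × 7.05×10^10) = 5.879×10^-6 m⁴
I_req = 5.879×10^6 mm⁴
Rectangle, weak axis: I_min = h·b³/12 with h = 116 mm fixed  ⇒  b = (12I/h)^(1/3) = 84.7 mm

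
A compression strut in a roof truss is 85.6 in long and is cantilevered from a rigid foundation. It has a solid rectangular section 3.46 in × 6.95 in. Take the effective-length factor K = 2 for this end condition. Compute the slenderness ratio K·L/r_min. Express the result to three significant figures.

For a rectangle r_min = b/√12 = 3.46/√12 = 0.9988 in
L_e = K·L = 2 × 85.6 = 171.2 in
λ = L_e / r_min = 171.20 / 0.9988 = 171

λ ≈ 171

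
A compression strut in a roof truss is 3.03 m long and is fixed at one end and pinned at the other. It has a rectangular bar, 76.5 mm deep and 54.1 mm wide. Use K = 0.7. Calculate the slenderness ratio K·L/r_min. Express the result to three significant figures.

λ ≈ 136

Buckling occurs about the weak axis: I_min = h·b³/12 with b = 54.1 mm (the shorter side).
I_min = 76.5×54.1³/12 = 1.009×10^6 mm⁴
A = 4.139×10^3 mm²;  r_min = √(I/A) = √(1.009×10^6/4.139×10^3) = 15.62 mm
L_e = K·L = 0.7 × 3.03 m = 2.121 m = 2121.0 mm
λ = L_e / r_min = 2121.0 / 15.62 = 136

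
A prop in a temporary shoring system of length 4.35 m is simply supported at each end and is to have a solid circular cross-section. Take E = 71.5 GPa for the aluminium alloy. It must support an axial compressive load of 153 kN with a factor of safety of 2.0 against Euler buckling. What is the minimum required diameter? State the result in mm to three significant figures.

d ≈ 114 mm

Required P_cr = n·P = 2.0 × 153 = 306.0 kN
L_e = K·L = 1 × 4.35 = 4.350 m
Required I = P_cr·L_e²/(π²E) = 3.060×10^5 × 4.350² / (π² × 7.15×10^10) = 8.205×10^-6 m⁴
I_req = 8.205×10^6 mm⁴
Solid circle: I = πd⁴/64  ⇒  d = (64I/π)^(1/4) = (64×8.205×10^6/π)^(1/4) = 114 mm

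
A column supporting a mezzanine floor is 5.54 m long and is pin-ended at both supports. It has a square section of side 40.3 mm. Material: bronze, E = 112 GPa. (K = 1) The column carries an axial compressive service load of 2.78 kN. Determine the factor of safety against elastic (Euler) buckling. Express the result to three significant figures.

I = a⁴/12 = 40.3⁴/12 = 2.198×10^5 mm⁴
I = 2.198×10^5 mm⁴ = 2.198×10^-7 m⁴
Effective length L_e = K·L = 1 × 5.54 = 5.540 m
P_cr = π²EI / L_e² = π² × 112×10⁹ × 2.198×10^-7 / 5.540² = 7.917×10^3 N
Factor of safety n = P_cr / P = 7.9166 / 2.78 = 2.85

n ≈ 2.85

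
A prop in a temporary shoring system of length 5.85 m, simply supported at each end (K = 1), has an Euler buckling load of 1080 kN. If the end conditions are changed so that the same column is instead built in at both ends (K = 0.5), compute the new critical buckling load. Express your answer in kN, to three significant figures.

P_cr ∝ 1/K², so P_cr,new = P_cr,old × (K_old/K_new)² = 1080 × (1/0.5)²
= 1080 × 4.000 = 4320 kN

P_cr ≈ 4320 kN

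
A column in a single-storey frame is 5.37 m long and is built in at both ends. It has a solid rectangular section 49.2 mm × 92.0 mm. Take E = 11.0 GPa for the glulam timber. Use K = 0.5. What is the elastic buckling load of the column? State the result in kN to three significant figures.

Buckling occurs about the weak axis: I_min = h·b³/12 with b = 49.2 mm (the shorter side).
I_min = 92.0×49.2³/12 = 9.131×10^5 mm⁴
I = 9.131×10^5 mm⁴ = 9.131×10^-7 m⁴
Effective length L_e = K·L = 0.5 × 5.37 = 2.685 m
P_cr = π²EI / L_e² = π² × 11.0×10⁹ × 9.131×10^-7 / 2.685² = 1.375×10^4 N

P_cr ≈ 13.8 kN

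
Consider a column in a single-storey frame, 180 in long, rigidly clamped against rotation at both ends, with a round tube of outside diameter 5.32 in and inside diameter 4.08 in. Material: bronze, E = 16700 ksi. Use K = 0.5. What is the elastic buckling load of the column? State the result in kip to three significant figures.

d_o = 5.32 in, d_i = 4.08 in
I = π(d_o⁴ − d_i⁴)/64 = π(5.32⁴ − 4.080⁴)/64 = 25.72 in⁴
Effective length L_e = K·L = 0.5 × 180 = 90.00 in
P_cr = π²EI / L_e² = π² × 16700×10³ × 25.72 / 90.00² = 5.233×10^5 lb

P_cr ≈ 523 kip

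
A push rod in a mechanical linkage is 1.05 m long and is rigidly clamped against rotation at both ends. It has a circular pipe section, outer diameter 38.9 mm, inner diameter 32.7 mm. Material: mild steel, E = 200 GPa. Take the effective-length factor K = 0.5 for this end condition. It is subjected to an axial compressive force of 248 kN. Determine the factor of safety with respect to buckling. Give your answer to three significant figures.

d_o = 38.9 mm, d_i = 32.7 mm
I = π(d_o⁴ − d_i⁴)/64 = π(38.9⁴ − 32.70⁴)/64 = 5.627×10^4 mm⁴
I = 5.627×10^4 mm⁴ = 5.627×10^-8 m⁴
Effective length L_e = K·L = 0.5 × 1.05 = 0.5250 m
P_cr = π²EI / L_e² = π² × 200×10⁹ × 5.627×10^-8 / 0.5250² = 4.030×10^5 N
Factor of safety n = P_cr / P = 403.02 / 248 = 1.63

n ≈ 1.63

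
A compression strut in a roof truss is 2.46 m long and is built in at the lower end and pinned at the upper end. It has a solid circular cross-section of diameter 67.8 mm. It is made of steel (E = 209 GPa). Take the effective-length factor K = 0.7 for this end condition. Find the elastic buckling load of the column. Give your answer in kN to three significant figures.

P_cr ≈ 722 kN

I = πd⁴/64 = π×67.8⁴/64 = 1.037×10^6 mm⁴
I = 1.037×10^6 mm⁴ = 1.037×10^-6 m⁴
Effective length L_e = K·L = 0.7 × 2.46 = 1.722 m
P_cr = π²EI / L_e² = π² × 209×10⁹ × 1.037×10^-6 / 1.722² = 7.216×10^5 N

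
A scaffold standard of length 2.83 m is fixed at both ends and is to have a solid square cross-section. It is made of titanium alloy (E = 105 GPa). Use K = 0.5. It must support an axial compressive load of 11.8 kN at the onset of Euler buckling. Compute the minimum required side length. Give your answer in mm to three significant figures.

a ≈ 22.9 mm

L_e = K·L = 0.5 × 2.83 = 1.415 m
Required I = P_cr·L_e²/(π²E) = 1.180×10^4 × 1.415² / (π² × 1.05×10^11) = 2.280×10^-8 m⁴
I_req = 2.280×10^4 mm⁴
Solid square: I = a⁴/12  ⇒  a = (12I)^(1/4) = (12×2.280×10^4)^(1/4) = 22.9 mm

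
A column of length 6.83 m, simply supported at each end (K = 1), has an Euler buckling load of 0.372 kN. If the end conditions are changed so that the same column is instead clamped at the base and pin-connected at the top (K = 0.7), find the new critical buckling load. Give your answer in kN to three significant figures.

P_cr ≈ 0.759 kN

P_cr ∝ 1/K², so P_cr,new = P_cr,old × (K_old/K_new)² = 0.372 × (1/0.7)²
= 0.372 × 2.041 = 0.759 kN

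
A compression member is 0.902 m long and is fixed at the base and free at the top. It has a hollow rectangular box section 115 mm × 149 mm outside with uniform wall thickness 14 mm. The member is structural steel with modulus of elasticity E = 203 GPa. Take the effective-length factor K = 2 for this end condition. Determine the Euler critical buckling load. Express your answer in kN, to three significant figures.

P_cr ≈ 7540 kN

Inner dimensions: h_i = 149 − 2×14 = 121.0 mm, b_i = 115 − 2×14 = 87.00 mm
Weak-axis I_min = (h_o·b_o³ − h_i·b_i³)/12 with b_o = 115, b_i = 87.00 mm (shorter outer/inner sides).
I_min = (149×115³ − 121.0×87.00³)/12 = 1.224×10^7 mm⁴
I = 1.224×10^7 mm⁴ = 1.224×10^-5 m⁴
Effective length L_e = K·L = 2 × 0.902 = 1.804 m
P_cr = π²EI / L_e² = π² × 203×10⁹ × 1.224×10^-5 / 1.804² = 7.538×10^6 N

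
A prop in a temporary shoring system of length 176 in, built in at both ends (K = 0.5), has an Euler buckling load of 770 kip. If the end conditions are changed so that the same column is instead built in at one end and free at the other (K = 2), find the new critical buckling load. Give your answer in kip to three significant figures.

P_cr ∝ 1/K², so P_cr,new = P_cr,old × (K_old/K_new)² = 770 × (0.5/2)²
= 770 × 0.06250 = 48.1 kip

P_cr ≈ 48.1 kip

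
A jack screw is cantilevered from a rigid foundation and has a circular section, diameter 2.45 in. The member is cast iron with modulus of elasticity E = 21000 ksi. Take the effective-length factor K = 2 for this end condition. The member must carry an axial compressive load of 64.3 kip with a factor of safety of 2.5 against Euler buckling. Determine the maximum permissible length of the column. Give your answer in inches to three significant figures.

I = πd⁴/64 = π×2.45⁴/64 = 1.769 in⁴
Required critical load P_cr = n·P = 2.5 × 64.3 = 160.8 kip = 1.607×10^5 lb
From P_cr = π²EI/(K·L)²:  L = (1/K)·√(π²EI/P_cr) = (1/2)·√(π²×2.10×10^7×1.769/1.607×10^5)
L = 23.9 in

L_max ≈ 23.9 in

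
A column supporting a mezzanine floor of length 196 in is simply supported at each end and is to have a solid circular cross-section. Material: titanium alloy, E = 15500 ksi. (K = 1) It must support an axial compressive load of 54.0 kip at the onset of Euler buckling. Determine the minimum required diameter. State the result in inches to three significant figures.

d ≈ 4.08 in

L_e = K·L = 1 × 196 = 196.0 in
Required I = P_cr·L_e²/(π²E) = 5.400×10^4 × 196.0² / (π² × 1.55×10^7) = 13.56 in⁴
Solid circle: I = πd⁴/64  ⇒  d = (64I/π)^(1/4) = (64×13.56/π)^(1/4) = 4.08 in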